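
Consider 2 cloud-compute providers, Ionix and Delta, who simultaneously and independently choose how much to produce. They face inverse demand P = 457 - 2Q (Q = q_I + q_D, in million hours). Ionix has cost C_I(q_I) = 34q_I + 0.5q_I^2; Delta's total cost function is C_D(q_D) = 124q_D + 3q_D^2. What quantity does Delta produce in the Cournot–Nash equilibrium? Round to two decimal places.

Ionix's profit: π_I = (457 - 2Q)q_I - (34q_I + (1/2)q_I²). Setting ∂π_I/∂q_I = 0: 423 - 5q_I - 2(q_D) = 0.
Delta's first-order condition: 333 - 10q_D - 2(q_I) = 0.
Rearranging gives the reaction functions q_I = (423 - 2q_D)/5 and q_D = (333 - 2q_I)/10.
Solving the pair: q_I = 1782/23, q_D = 819/46.

17.80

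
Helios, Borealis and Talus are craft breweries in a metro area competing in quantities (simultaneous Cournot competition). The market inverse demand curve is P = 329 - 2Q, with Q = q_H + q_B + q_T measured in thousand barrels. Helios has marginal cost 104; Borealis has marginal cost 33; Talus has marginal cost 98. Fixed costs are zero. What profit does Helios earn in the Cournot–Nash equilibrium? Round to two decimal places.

684.50

Helios's profit: π_H = (329 - 2Q)q_H - (104q_H). Setting ∂π_H/∂q_H = 0: 225 - 4q_H - 2(q_B + q_T) = 0.
Borealis's profit: π_B = (329 - 2Q)q_B - (33q_B). Setting ∂π_B/∂q_B = 0: 296 - 4q_B - 2(q_H + q_T) = 0.
Talus's first-order condition: 231 - 4q_T - 2(q_H + q_B) = 0.
Summing all 3 equations gives 752 − 8Q = 0, hence Q = 94.
Back-substituting: q_H = (225 − 188)/2 = 37/2, q_B = (296 − 188)/2 = 54, q_T = (231 − 188)/2 = 43/2.
Price P = 329 - 2·94 = 141.
Helios's profit: (141 - 104)·(37/2) = 1369/2.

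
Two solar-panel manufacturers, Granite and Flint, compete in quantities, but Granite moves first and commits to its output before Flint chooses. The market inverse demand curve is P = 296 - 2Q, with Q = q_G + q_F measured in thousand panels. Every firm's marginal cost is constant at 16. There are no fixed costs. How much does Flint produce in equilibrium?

35

The follower Flint best-responds to any q_G: π_F = (296 - 2Q)q_F - 16q_F.
Follower FOC: 280 - 2q_G - 4q_F = 0, so q_F(q_G) = (280 - 2q_G)/4.
Granite substitutes q_F(q_G) into its own profit: π_G = q_G(296 - 2q_G - (280 - 2q_G)/2) - 16q_G = (156 - q_G)q_G - 16q_G.
The leader's first-order condition 140 - 2q_G = 0 yields q_G = 70.
Then q_F = (280 - 2·70)/4 = 35.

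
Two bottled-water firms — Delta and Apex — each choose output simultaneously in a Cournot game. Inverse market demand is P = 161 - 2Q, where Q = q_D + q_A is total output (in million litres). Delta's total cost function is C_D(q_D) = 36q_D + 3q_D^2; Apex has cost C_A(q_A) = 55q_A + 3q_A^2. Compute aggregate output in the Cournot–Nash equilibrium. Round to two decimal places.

19.25

Delta's profit: π_D = (161 - 2Q)q_D - (36q_D + 3q_D²). Setting ∂π_D/∂q_D = 0: 125 - 10q_D - 2(q_A) = 0.
Apex's profit: π_A = (161 - 2Q)q_A - (55q_A + 3q_A²). Setting ∂π_A/∂q_A = 0: 106 - 10q_A - 2(q_D) = 0.
Best responses: q_D = (125 - 2q_A)/10, q_A = (106 - 2q_D)/10.
Substituting one into the other gives q_D = 173/16 and q_A = 135/16.
Total output Q = 173/16 + 135/16 = 77/4.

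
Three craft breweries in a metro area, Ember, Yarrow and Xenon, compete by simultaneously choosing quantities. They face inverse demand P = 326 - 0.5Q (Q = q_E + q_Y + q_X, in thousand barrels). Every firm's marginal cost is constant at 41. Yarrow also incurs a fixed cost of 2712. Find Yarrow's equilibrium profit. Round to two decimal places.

7441.13

Each firm earns π_i = (326 - 0.5Q)q_i - 41q_i.
Setting ∂π_i/∂q_i = 0 with rivals' quantities fixed: 285 - q_i - (1/2)·Σ_{j≠i} q_j = 0.
With identical firms every q_j equals q_i, so Σ_{j≠i} q_j = 2q_i and 285 = 2q_i, giving q_i = 285/2.
Price P = 326 - (1/2)·(855/2) = 449/4.
Yarrow's profit: (449/4 - 41)·(285/2) - 2712 = 7441.1250.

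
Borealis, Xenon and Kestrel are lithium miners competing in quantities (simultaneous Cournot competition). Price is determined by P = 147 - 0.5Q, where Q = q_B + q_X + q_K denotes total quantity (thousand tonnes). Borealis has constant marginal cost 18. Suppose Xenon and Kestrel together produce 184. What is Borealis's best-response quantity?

With rivals' combined output fixed at 184, Borealis's profit is π_B = (147 - (1/2)·184 - (1/2)q_B)q_B - (18q_B) = (55 - (1/2)q_B)q_B - (18q_B).
∂π_B/∂q_B = 37 - q_B = 0, so q_B = 37.

37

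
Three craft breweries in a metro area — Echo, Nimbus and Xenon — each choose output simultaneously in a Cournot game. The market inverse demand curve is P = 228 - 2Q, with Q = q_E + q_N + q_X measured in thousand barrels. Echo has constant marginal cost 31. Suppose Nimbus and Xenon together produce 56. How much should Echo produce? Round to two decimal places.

With rivals' combined output fixed at 56, Echo's profit is π_E = (228 - 2·56 - 2q_E)q_E - (31q_E) = (116 - 2q_E)q_E - (31q_E).
∂π_E/∂q_E = 85 - 4q_E = 0, so q_E = 85/4.

21.25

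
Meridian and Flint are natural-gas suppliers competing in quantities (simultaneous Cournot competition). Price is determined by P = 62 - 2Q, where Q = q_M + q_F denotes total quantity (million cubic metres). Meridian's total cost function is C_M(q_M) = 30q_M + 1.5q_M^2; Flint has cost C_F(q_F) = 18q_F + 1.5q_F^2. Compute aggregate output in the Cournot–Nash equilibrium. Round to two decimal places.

Meridian's profit: π_M = (62 - 2Q)q_M - (30q_M + (3/2)q_M²). Setting ∂π_M/∂q_M = 0: 32 - 7q_M - 2(q_F) = 0.
Flint's first-order condition: 44 - 7q_F - 2(q_M) = 0.
Best responses: q_M = (32 - 2q_F)/7, q_F = (44 - 2q_M)/7.
Solving the pair: q_M = 136/45, q_F = 244/45.
Total output Q = 136/45 + 244/45 = 76/9.

8.44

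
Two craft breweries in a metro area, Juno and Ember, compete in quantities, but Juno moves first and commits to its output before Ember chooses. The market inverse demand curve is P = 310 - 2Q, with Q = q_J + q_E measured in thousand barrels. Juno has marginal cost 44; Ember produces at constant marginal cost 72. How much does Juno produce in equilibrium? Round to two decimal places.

Solve by backward induction. Given q_J, the follower Ember maximises π_E = (310 - 2q_J - 2q_E)q_E - 72q_E.
Setting the follower's marginal profit to zero, 238 - 2q_J - 4q_E = 0, i.e. q_E = (238 - 2q_J)/4.
Juno substitutes q_E(q_J) into its own profit: π_J = q_J(310 - 2q_J - (238 - 2q_J)/2) - 44q_J = (191 - q_J)q_J - 44q_J.
The leader's first-order condition 147 - 2q_J = 0 yields q_J = 147/2.
Then q_E = (238 - 2·(147/2))/4 = 91/4.

73.50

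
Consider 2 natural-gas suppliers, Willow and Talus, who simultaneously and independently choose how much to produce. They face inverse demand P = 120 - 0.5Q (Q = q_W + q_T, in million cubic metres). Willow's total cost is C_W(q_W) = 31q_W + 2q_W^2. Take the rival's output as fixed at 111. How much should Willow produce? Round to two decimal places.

6.70

With the rival's output fixed at 111, Willow's profit is π_W = (120 - (1/2)·111 - (1/2)q_W)q_W - (31q_W + 2q_W²) = (129/2 - (1/2)q_W)q_W - (31q_W + 2q_W²).
∂π_W/∂q_W = 67/2 - 5q_W = 0, so q_W = 67/10.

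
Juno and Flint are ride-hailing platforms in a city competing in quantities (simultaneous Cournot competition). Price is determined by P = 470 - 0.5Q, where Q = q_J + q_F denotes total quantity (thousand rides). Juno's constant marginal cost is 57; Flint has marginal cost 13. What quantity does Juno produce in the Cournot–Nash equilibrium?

246

Juno's profit: π_J = (470 - 0.5Q)q_J - (57q_J). Setting ∂π_J/∂q_J = 0: 413 - q_J - (1/2)(q_F) = 0.
Flint's first-order condition: 457 - q_F - (1/2)(q_J) = 0.
So q_J = (413 - (1/2)q_F) and q_F = (457 - (1/2)q_J).
Solving the pair: q_J = 246, q_F = 334.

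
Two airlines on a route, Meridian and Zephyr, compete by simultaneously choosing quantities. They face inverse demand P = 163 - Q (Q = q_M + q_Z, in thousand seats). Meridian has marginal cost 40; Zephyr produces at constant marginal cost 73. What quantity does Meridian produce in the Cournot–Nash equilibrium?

Meridian's profit: π_M = (163 - Q)q_M - (40q_M). Setting ∂π_M/∂q_M = 0: 123 - 2q_M - (q_Z) = 0.
Zephyr's profit: π_Z = (163 - Q)q_Z - (73q_Z). Setting ∂π_Z/∂q_Z = 0: 90 - 2q_Z - (q_M) = 0.
So q_M = (123 - q_Z)/2 and q_Z = (90 - q_M)/2.
Substituting one into the other gives q_M = 52 and q_Z = 19.

52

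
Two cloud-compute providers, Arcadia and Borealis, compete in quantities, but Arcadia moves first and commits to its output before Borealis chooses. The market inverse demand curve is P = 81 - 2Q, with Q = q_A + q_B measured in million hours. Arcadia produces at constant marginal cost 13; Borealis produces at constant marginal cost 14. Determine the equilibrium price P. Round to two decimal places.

30.25

Solve by backward induction. Given q_A, the follower Borealis maximises π_B = (81 - 2q_A - 2q_B)q_B - 14q_B.
Setting the follower's marginal profit to zero, 67 - 2q_A - 4q_B = 0, i.e. q_B = (67 - 2q_A)/4.
The leader anticipates this reaction. Substituting into P = 81 - 2Q gives P = 95/2 - q_A, so π_A = (95/2 - q_A)q_A - 13q_A.
Maximising: ∂π_A/∂q_A = 69/2 - 2q_A = 0, giving q_A = 69/4.
Then q_B = (67 - 2·(69/4))/4 = 65/8.
Total output Q = 203/8, so price P = 81 - 2·(203/8) = 121/4.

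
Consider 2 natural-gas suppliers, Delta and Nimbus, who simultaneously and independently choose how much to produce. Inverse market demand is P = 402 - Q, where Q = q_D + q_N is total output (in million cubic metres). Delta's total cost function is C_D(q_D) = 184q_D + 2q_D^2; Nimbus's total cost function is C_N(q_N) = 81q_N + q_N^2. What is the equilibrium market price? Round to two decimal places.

Delta's profit: π_D = (402 - Q)q_D - (184q_D + 2q_D²). Setting ∂π_D/∂q_D = 0: 218 - 6q_D - (q_N) = 0.
Nimbus's profit: π_N = (402 - Q)q_N - (81q_N + q_N²). Setting ∂π_N/∂q_N = 0: 321 - 4q_N - (q_D) = 0.
Rearranging gives the reaction functions q_D = (218 - q_N)/6 and q_N = (321 - q_D)/4.
Substituting one into the other gives q_D = 551/23 and q_N = 1708/23.
Total output Q = 98.2174, so price P = 402 - 98.2174 = 303.7826.

303.78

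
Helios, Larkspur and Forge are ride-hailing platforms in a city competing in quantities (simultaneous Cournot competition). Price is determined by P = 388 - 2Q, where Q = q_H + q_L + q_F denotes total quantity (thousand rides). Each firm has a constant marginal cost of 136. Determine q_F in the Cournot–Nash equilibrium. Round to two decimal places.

Each firm earns π_i = (388 - 2Q)q_i - 136q_i.
First-order condition (treating rivals' output as given): 252 - 4q_i - 2·Σ_{j≠i} q_j = 0.
With identical firms every q_j equals q_i, so Σ_{j≠i} q_j = 2q_i and 252 = 8q_i, giving q_i = 63/2.

31.50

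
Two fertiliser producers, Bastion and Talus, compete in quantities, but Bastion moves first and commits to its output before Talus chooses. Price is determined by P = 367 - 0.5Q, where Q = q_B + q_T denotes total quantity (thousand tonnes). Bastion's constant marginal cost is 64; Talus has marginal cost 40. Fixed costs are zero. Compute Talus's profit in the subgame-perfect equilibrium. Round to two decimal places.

The follower Talus best-responds to any q_B: π_T = (367 - 0.5Q)q_T - 40q_T.
Follower FOC: 327 - (1/2)q_B - q_T = 0, so q_T(q_B) = (327 - (1/2)q_B).
Bastion substitutes q_T(q_B) into its own profit: π_B = q_B(367 - (1/2)q_B - (327 - (1/2)q_B)/2) - 64q_B = (407/2 - (1/4)q_B)q_B - 64q_B.
The leader's first-order condition 279/2 - (1/2)q_B = 0 yields q_B = 279.
Then q_T = (327 - (1/2)·279) = 375/2.
Price P = 367 - (1/2)·(933/2) = 535/4.
Talus's profit: (535/4 - 40)·(375/2) = 17578.1250.

17578.13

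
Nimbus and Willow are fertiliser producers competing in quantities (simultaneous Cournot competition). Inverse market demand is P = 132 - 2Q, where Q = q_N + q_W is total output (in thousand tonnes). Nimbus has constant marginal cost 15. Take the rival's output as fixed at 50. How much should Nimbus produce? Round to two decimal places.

With the rival's output fixed at 50, Nimbus's profit is π_N = (132 - 2·50 - 2q_N)q_N - (15q_N) = (32 - 2q_N)q_N - (15q_N).
∂π_N/∂q_N = 17 - 4q_N = 0, so q_N = 17/4.

4.25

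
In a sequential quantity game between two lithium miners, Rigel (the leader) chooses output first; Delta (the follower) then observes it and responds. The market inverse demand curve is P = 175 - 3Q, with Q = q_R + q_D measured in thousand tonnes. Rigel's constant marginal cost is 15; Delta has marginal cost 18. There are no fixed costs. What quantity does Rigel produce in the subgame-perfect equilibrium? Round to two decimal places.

27.17

The follower Delta best-responds to any q_R: π_D = (175 - 3Q)q_D - 18q_D.
Follower FOC: 157 - 3q_R - 6q_D = 0, so q_D(q_R) = (157 - 3q_R)/6.
Rigel substitutes q_D(q_R) into its own profit: π_R = q_R(175 - 3q_R - (157 - 3q_R)/2) - 15q_R = (193/2 - (3/2)q_R)q_R - 15q_R.
The leader's first-order condition 163/2 - 3q_R = 0 yields q_R = 163/6.
Then q_D = (157 - 3·(163/6))/6 = 151/12.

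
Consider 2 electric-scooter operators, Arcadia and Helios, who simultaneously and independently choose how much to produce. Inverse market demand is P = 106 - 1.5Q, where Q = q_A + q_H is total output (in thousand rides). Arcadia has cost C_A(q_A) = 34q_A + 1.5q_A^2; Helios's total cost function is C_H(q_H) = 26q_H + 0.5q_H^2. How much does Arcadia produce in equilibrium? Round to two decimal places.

7.72

Arcadia's profit: π_A = (106 - 1.5Q)q_A - (34q_A + (3/2)q_A²). Setting ∂π_A/∂q_A = 0: 72 - 6q_A - (3/2)(q_H) = 0.
Helios's first-order condition: 80 - 4q_H - (3/2)(q_A) = 0.
So q_A = (72 - (3/2)q_H)/6 and q_H = (80 - (3/2)q_A)/4.
Substituting one into the other gives q_A = 224/29 and q_H = 496/29.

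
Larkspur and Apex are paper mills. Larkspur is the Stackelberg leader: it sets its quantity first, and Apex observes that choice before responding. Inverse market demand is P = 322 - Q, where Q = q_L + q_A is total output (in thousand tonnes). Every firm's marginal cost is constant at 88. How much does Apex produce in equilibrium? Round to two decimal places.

58.50

Solve by backward induction. Given q_L, the follower Apex maximises π_A = (322 - q_L - q_A)q_A - 88q_A.
Follower FOC: 234 - q_L - 2q_A = 0, so q_A(q_L) = (234 - q_L)/2.
Larkspur substitutes q_A(q_L) into its own profit: π_L = q_L(322 - q_L - (234 - q_L)/2) - 88q_L = (205 - (1/2)q_L)q_L - 88q_L.
Maximising: ∂π_L/∂q_L = 117 - q_L = 0, giving q_L = 117.
Then q_A = (234 - 117)/2 = 117/2.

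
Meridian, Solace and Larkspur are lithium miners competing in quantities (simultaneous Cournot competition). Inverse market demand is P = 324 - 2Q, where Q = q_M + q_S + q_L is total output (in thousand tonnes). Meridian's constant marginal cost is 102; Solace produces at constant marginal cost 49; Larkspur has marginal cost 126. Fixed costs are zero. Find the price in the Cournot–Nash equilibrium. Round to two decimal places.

150.25

Meridian's profit: π_M = (324 - 2Q)q_M - (102q_M). Setting ∂π_M/∂q_M = 0: 222 - 4q_M - 2(q_S + q_L) = 0.
Solace's profit: π_S = (324 - 2Q)q_S - (49q_S). Setting ∂π_S/∂q_S = 0: 275 - 4q_S - 2(q_M + q_L) = 0.
Larkspur's profit: π_L = (324 - 2Q)q_L - (126q_L). Setting ∂π_L/∂q_L = 0: 198 - 4q_L - 2(q_M + q_S) = 0.
Adding the 3 first-order conditions: 695 − 8Q = 0, so Q = 695/8.
Back-substituting: q_M = (222 − 695/4)/2 = 193/8, q_S = (275 − 695/4)/2 = 405/8, q_L = (198 − 695/4)/2 = 97/8.
Total output Q = 695/8, so price P = 324 - 2·(695/8) = 601/4.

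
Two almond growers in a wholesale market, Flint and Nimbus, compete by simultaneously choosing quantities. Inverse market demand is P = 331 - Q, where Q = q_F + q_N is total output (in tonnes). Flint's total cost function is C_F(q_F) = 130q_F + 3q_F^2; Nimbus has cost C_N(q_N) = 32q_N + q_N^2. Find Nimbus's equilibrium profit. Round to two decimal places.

Flint's profit: π_F = (331 - Q)q_F - (130q_F + 3q_F²). Setting ∂π_F/∂q_F = 0: 201 - 8q_F - (q_N) = 0.
Nimbus's profit: π_N = (331 - Q)q_N - (32q_N + q_N²). Setting ∂π_N/∂q_N = 0: 299 - 4q_N - (q_F) = 0.
So q_F = (201 - q_N)/8 and q_N = (299 - q_F)/4.
Substituting one into the other gives q_F = 505/31 and q_N = 70.6774.
Price P = 331 - 86.9677 = 244.0323.
Nimbus's profit: 244.0323·70.6774 - 32·70.6774 - 70.6774² = 9990.5952.

9990.60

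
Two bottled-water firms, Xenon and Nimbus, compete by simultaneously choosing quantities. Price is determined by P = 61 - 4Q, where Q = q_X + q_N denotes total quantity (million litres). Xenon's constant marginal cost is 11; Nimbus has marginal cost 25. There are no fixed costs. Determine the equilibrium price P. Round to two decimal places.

Xenon's profit: π_X = (61 - 4Q)q_X - (11q_X). Setting ∂π_X/∂q_X = 0: 50 - 8q_X - 4(q_N) = 0.
Nimbus's first-order condition: 36 - 8q_N - 4(q_X) = 0.
Best responses: q_X = (50 - 4q_N)/8, q_N = (36 - 4q_X)/8.
Substituting one into the other gives q_X = 16/3 and q_N = 11/6.
Total output Q = 43/6, so price P = 61 - 4·(43/6) = 97/3.

32.33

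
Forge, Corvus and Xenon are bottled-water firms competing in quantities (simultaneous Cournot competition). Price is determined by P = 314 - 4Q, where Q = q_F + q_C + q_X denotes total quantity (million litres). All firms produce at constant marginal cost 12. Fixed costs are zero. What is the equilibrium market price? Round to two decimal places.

A representative firm's profit is π_i = q_i(314 - 4Q) - 12q_i.
First-order condition (treating rivals' output as given): 302 - 8q_i - 4·Σ_{j≠i} q_j = 0.
By symmetry each firm produces the same amount; substituting Σ_{j≠i} q_j = 2q_i yields q_i = 302/16 = 151/8.
Total output Q = 453/8, so price P = 314 - 4·(453/8) = 175/2.

87.50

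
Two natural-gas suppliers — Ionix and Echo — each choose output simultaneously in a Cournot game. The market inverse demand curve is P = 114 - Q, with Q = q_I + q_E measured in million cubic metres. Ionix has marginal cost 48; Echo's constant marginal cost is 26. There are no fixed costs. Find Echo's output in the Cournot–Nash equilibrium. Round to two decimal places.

36.67

Ionix's profit: π_I = (114 - Q)q_I - (48q_I). Setting ∂π_I/∂q_I = 0: 66 - 2q_I - (q_E) = 0.
Echo's profit: π_E = (114 - Q)q_E - (26q_E). Setting ∂π_E/∂q_E = 0: 88 - 2q_E - (q_I) = 0.
So q_I = (66 - q_E)/2 and q_E = (88 - q_I)/2.
Substituting one into the other gives q_I = 44/3 and q_E = 110/3.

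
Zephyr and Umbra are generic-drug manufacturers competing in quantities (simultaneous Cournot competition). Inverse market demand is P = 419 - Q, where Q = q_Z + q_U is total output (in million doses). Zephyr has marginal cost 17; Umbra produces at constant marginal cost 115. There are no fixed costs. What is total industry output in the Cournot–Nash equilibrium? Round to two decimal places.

Zephyr's profit: π_Z = (419 - Q)q_Z - (17q_Z). Setting ∂π_Z/∂q_Z = 0: 402 - 2q_Z - (q_U) = 0.
Umbra's profit: π_U = (419 - Q)q_U - (115q_U). Setting ∂π_U/∂q_U = 0: 304 - 2q_U - (q_Z) = 0.
So q_Z = (402 - q_U)/2 and q_U = (304 - q_Z)/2.
Substituting one into the other gives q_Z = 500/3 and q_U = 206/3.
Total output Q = 500/3 + 206/3 = 706/3.

235.33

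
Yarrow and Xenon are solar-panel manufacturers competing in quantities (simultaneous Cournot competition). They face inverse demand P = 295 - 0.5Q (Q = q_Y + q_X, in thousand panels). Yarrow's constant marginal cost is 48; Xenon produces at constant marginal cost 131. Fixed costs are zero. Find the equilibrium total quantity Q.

Yarrow's profit: π_Y = (295 - 0.5Q)q_Y - (48q_Y). Setting ∂π_Y/∂q_Y = 0: 247 - q_Y - (1/2)(q_X) = 0.
Xenon's profit: π_X = (295 - 0.5Q)q_X - (131q_X). Setting ∂π_X/∂q_X = 0: 164 - q_X - (1/2)(q_Y) = 0.
So q_Y = (247 - (1/2)q_X) and q_X = (164 - (1/2)q_Y).
Solving the pair: q_Y = 220, q_X = 54.
Total output Q = 220 + 54 = 274.

274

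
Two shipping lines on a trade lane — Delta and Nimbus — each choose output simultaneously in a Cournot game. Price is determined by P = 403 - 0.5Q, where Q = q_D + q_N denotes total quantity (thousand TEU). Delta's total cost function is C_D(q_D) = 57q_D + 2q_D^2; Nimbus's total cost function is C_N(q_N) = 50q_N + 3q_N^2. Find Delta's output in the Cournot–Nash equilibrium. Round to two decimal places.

Delta's profit: π_D = (403 - 0.5Q)q_D - (57q_D + 2q_D²). Setting ∂π_D/∂q_D = 0: 346 - 5q_D - (1/2)(q_N) = 0.
Nimbus's profit: π_N = (403 - 0.5Q)q_N - (50q_N + 3q_N²). Setting ∂π_N/∂q_N = 0: 353 - 7q_N - (1/2)(q_D) = 0.
Best responses: q_D = (346 - (1/2)q_N)/5, q_N = (353 - (1/2)q_D)/7.
Substituting one into the other gives q_D = 64.6187 and q_N = 45.8129.

64.62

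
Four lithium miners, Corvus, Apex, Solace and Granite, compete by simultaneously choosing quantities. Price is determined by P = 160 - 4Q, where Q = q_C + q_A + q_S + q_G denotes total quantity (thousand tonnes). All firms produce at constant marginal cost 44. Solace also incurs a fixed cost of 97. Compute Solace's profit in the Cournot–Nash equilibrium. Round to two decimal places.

A representative firm's profit is π_i = q_i(160 - 4Q) - 44q_i.
Setting ∂π_i/∂q_i = 0 with rivals' quantities fixed: 116 - 8q_i - 4·Σ_{j≠i} q_j = 0.
With identical firms every q_j equals q_i, so Σ_{j≠i} q_j = 3q_i and 116 = 20q_i, giving q_i = 29/5.
Price P = 160 - 4·(116/5) = 336/5.
Solace's profit: (336/5 - 44)·(29/5) - 97 = 939/25.

37.56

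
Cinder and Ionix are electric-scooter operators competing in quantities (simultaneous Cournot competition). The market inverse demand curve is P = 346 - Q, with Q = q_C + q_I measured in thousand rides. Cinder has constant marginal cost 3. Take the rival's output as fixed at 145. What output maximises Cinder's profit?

99

With the rival's output fixed at 145, Cinder's profit is π_C = (346 - 145 - q_C)q_C - (3q_C) = (201 - q_C)q_C - (3q_C).
∂π_C/∂q_C = 198 - 2q_C = 0, so q_C = 99.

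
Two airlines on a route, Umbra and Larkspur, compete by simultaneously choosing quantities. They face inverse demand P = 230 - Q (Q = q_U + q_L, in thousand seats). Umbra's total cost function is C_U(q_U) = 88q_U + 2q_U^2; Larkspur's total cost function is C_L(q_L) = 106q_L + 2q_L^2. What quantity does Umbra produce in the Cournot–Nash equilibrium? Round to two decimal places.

20.80

Umbra's profit: π_U = (230 - Q)q_U - (88q_U + 2q_U²). Setting ∂π_U/∂q_U = 0: 142 - 6q_U - (q_L) = 0.
Larkspur's first-order condition: 124 - 6q_L - (q_U) = 0.
So q_U = (142 - q_L)/6 and q_L = (124 - q_U)/6.
Substituting one into the other gives q_U = 104/5 and q_L = 86/5.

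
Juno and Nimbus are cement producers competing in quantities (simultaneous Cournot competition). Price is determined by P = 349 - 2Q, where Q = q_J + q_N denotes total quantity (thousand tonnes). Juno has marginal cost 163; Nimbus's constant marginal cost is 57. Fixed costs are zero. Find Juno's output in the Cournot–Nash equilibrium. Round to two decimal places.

13.33

Juno's profit: π_J = (349 - 2Q)q_J - (163q_J). Setting ∂π_J/∂q_J = 0: 186 - 4q_J - 2(q_N) = 0.
Nimbus's first-order condition: 292 - 4q_N - 2(q_J) = 0.
So q_J = (186 - 2q_N)/4 and q_N = (292 - 2q_J)/4.
Solving the pair: q_J = 40/3, q_N = 199/3.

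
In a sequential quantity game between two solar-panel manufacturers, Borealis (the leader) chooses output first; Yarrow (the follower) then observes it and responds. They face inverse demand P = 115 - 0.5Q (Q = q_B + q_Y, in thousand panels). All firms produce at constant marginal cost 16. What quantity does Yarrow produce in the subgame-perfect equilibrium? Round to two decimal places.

49.50

The follower Yarrow best-responds to any q_B: π_Y = (115 - 0.5Q)q_Y - 16q_Y.
∂π_Y/∂q_Y = 99 - (1/2)q_B - q_Y = 0 gives the reaction function q_Y = (99 - (1/2)q_B).
Borealis substitutes q_Y(q_B) into its own profit: π_B = q_B(115 - (1/2)q_B - (99 - (1/2)q_B)/2) - 16q_B = (131/2 - (1/4)q_B)q_B - 16q_B.
Maximising: ∂π_B/∂q_B = 99/2 - (1/2)q_B = 0, giving q_B = 99.
Then q_Y = (99 - (1/2)·99) = 99/2.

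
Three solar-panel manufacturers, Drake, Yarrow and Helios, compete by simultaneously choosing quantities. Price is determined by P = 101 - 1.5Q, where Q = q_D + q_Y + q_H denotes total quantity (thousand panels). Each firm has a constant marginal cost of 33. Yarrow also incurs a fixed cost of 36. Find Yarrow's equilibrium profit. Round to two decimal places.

Each firm earns π_i = (101 - 1.5Q)q_i - 33q_i.
Setting ∂π_i/∂q_i = 0 with rivals' quantities fixed: 68 - 3q_i - (3/2)·Σ_{j≠i} q_j = 0.
With identical firms every q_j equals q_i, so Σ_{j≠i} q_j = 2q_i and 68 = 6q_i, giving q_i = 34/3.
Price P = 101 - (3/2)·34 = 50.
Yarrow's profit: (50 - 33)·(34/3) - 36 = 470/3.

156.67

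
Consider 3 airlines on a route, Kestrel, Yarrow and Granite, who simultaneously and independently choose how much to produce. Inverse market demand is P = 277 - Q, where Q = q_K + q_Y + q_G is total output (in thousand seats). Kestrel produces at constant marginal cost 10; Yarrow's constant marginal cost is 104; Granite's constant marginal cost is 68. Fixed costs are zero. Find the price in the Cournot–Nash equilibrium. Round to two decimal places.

Kestrel's profit: π_K = (277 - Q)q_K - (10q_K). Setting ∂π_K/∂q_K = 0: 267 - 2q_K - (q_Y + q_G) = 0.
Yarrow's profit: π_Y = (277 - Q)q_Y - (104q_Y). Setting ∂π_Y/∂q_Y = 0: 173 - 2q_Y - (q_K + q_G) = 0.
Granite's profit: π_G = (277 - Q)q_G - (68q_G). Setting ∂π_G/∂q_G = 0: 209 - 2q_G - (q_K + q_Y) = 0.
Summing all 3 equations gives 649 − 4Q = 0, hence Q = 649/4.
Back-substituting: q_K = (267 − 649/4) = 419/4, q_Y = (173 − 649/4) = 43/4, q_G = (209 − 649/4) = 187/4.
Total output Q = 649/4, so price P = 277 - 649/4 = 459/4.

114.75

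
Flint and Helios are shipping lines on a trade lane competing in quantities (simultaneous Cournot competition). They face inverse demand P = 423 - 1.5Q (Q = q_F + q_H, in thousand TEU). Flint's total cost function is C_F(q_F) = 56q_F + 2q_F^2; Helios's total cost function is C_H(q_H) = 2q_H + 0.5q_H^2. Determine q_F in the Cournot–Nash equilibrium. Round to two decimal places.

32.49

Flint's profit: π_F = (423 - 1.5Q)q_F - (56q_F + 2q_F²). Setting ∂π_F/∂q_F = 0: 367 - 7q_F - (3/2)(q_H) = 0.
Helios's first-order condition: 421 - 4q_H - (3/2)(q_F) = 0.
So q_F = (367 - (3/2)q_H)/7 and q_H = (421 - (3/2)q_F)/4.
Substituting one into the other gives q_F = 32.4854 and q_H = 93.0680.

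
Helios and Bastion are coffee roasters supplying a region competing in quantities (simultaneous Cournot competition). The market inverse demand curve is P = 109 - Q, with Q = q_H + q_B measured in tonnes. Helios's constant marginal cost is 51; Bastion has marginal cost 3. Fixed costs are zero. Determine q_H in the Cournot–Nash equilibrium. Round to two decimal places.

Helios's profit: π_H = (109 - Q)q_H - (51q_H). Setting ∂π_H/∂q_H = 0: 58 - 2q_H - (q_B) = 0.
Bastion's profit: π_B = (109 - Q)q_B - (3q_B). Setting ∂π_B/∂q_B = 0: 106 - 2q_B - (q_H) = 0.
So q_H = (58 - q_B)/2 and q_B = (106 - q_H)/2.
Substituting one into the other gives q_H = 10/3 and q_B = 154/3.

3.33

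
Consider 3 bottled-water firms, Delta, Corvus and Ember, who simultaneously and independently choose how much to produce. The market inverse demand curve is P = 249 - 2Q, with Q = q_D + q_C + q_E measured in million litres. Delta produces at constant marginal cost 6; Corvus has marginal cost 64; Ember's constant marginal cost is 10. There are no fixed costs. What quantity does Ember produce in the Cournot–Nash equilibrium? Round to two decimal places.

Delta's profit: π_D = (249 - 2Q)q_D - (6q_D). Setting ∂π_D/∂q_D = 0: 243 - 4q_D - 2(q_C + q_E) = 0.
Corvus's profit: π_C = (249 - 2Q)q_C - (64q_C). Setting ∂π_C/∂q_C = 0: 185 - 4q_C - 2(q_D + q_E) = 0.
Ember's first-order condition: 239 - 4q_E - 2(q_D + q_C) = 0.
Adding the 3 conditions: 667 − 4Q − 4Q = 0, i.e. Q = 667/8.
Back-substituting: q_D = (243 − 667/4)/2 = 305/8, q_C = (185 − 667/4)/2 = 73/8, q_E = (239 − 667/4)/2 = 289/8.

36.13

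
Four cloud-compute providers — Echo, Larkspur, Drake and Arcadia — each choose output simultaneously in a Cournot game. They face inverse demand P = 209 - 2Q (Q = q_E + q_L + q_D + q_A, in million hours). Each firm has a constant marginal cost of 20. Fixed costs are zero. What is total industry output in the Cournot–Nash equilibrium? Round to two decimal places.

75.60

Each firm earns π_i = (209 - 2Q)q_i - 20q_i.
First-order condition (treating rivals' output as given): 189 - 4q_i - 2·Σ_{j≠i} q_j = 0.
By symmetry each firm produces the same amount; substituting Σ_{j≠i} q_j = 3q_i yields q_i = 189/10.
Total output Q = 189/10 + 189/10 + 189/10 + 189/10 = 378/5.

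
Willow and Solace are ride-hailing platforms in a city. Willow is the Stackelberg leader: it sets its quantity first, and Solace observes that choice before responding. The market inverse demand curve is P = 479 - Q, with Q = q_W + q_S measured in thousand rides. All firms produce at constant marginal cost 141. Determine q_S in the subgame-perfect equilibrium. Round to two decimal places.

Solve by backward induction. Given q_W, the follower Solace maximises π_S = (479 - q_W - q_S)q_S - 141q_S.
∂π_S/∂q_S = 338 - q_W - 2q_S = 0 gives the reaction function q_S = (338 - q_W)/2.
The leader anticipates this reaction. Substituting into P = 479 - Q gives P = 310 - (1/2)q_W, so π_W = (310 - (1/2)q_W)q_W - 141q_W.
Leader FOC: 169 - q_W = 0, so q_W = 169.
Then q_S = (338 - 169)/2 = 169/2.

84.50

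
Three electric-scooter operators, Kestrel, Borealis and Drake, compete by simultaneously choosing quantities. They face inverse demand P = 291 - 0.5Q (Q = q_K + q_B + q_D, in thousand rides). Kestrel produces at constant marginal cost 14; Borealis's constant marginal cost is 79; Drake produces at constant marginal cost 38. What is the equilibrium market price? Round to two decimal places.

105.50

Kestrel's profit: π_K = (291 - 0.5Q)q_K - (14q_K). Setting ∂π_K/∂q_K = 0: 277 - q_K - (1/2)(q_B + q_D) = 0.
Borealis's first-order condition: 212 - q_B - (1/2)(q_K + q_D) = 0.
Drake's first-order condition: 253 - q_D - (1/2)(q_K + q_B) = 0.
Adding the 3 conditions: 742 − Q − Q = 0, i.e. Q = 371.
Back-substituting: q_K = (277 − 371/2)/(1/2) = 183, q_B = (212 − 371/2)/(1/2) = 53, q_D = (253 − 371/2)/(1/2) = 135.
Total output Q = 371, so price P = 291 - (1/2)·371 = 211/2.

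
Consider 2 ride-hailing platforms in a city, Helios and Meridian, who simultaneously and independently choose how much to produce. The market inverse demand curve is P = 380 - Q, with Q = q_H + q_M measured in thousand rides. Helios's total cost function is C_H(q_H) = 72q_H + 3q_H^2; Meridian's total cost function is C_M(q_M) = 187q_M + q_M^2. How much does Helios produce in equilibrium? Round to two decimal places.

Helios's profit: π_H = (380 - Q)q_H - (72q_H + 3q_H²). Setting ∂π_H/∂q_H = 0: 308 - 8q_H - (q_M) = 0.
Meridian's first-order condition: 193 - 4q_M - (q_H) = 0.
Best responses: q_H = (308 - q_M)/8, q_M = (193 - q_H)/4.
Solving the pair: q_H = 1039/31, q_M = 1236/31.

33.52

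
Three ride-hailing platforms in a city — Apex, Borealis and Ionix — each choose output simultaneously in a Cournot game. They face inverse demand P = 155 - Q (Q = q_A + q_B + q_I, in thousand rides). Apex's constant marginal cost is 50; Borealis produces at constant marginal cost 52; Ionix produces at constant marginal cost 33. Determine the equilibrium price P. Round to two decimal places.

Apex's profit: π_A = (155 - Q)q_A - (50q_A). Setting ∂π_A/∂q_A = 0: 105 - 2q_A - (q_B + q_I) = 0.
Borealis's profit: π_B = (155 - Q)q_B - (52q_B). Setting ∂π_B/∂q_B = 0: 103 - 2q_B - (q_A + q_I) = 0.
Ionix's first-order condition: 122 - 2q_I - (q_A + q_B) = 0.
Summing all 3 equations gives 330 − 4Q = 0, hence Q = 165/2.
Back-substituting: q_A = (105 − 165/2) = 45/2, q_B = (103 − 165/2) = 41/2, q_I = (122 − 165/2) = 79/2.
Total output Q = 165/2, so price P = 155 - 165/2 = 145/2.

72.50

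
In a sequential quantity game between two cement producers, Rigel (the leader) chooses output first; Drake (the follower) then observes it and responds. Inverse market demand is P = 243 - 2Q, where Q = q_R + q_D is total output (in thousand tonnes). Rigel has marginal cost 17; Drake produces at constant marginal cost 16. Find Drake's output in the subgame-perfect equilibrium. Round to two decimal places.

28.63

Solve by backward induction. Given q_R, the follower Drake maximises π_D = (243 - 2q_R - 2q_D)q_D - 16q_D.
Follower FOC: 227 - 2q_R - 4q_D = 0, so q_D(q_R) = (227 - 2q_R)/4.
Rigel substitutes q_D(q_R) into its own profit: π_R = q_R(243 - 2q_R - (227 - 2q_R)/2) - 17q_R = (259/2 - q_R)q_R - 17q_R.
Leader FOC: 225/2 - 2q_R = 0, so q_R = 225/4.
Then q_D = (227 - 2·(225/4))/4 = 229/8.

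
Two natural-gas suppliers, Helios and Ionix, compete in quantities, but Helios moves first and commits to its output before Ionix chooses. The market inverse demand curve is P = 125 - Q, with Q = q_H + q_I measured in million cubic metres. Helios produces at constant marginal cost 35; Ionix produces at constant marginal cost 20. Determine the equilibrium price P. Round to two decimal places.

53.75

Solve by backward induction. Given q_H, the follower Ionix maximises π_I = (125 - q_H - q_I)q_I - 20q_I.
Setting the follower's marginal profit to zero, 105 - q_H - 2q_I = 0, i.e. q_I = (105 - q_H)/2.
The leader anticipates this reaction. Substituting into P = 125 - Q gives P = 145/2 - (1/2)q_H, so π_H = (145/2 - (1/2)q_H)q_H - 35q_H.
Leader FOC: 75/2 - q_H = 0, so q_H = 75/2.
Then q_I = (105 - 75/2)/2 = 135/4.
Total output Q = 285/4, so price P = 125 - 285/4 = 215/4.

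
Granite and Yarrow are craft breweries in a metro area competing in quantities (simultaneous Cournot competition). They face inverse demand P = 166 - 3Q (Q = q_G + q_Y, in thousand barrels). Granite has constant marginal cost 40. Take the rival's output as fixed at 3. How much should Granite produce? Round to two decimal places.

With the rival's output fixed at 3, Granite's profit is π_G = (166 - 3·3 - 3q_G)q_G - (40q_G) = (157 - 3q_G)q_G - (40q_G).
∂π_G/∂q_G = 117 - 6q_G = 0, so q_G = 39/2.

19.50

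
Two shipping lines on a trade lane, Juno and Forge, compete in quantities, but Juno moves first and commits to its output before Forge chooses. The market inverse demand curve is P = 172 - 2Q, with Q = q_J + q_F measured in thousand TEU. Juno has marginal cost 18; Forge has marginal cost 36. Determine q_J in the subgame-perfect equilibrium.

43

The follower Forge best-responds to any q_J: π_F = (172 - 2Q)q_F - 36q_F.
Setting the follower's marginal profit to zero, 136 - 2q_J - 4q_F = 0, i.e. q_F = (136 - 2q_J)/4.
The leader anticipates this reaction. Substituting into P = 172 - 2Q gives P = 104 - q_J, so π_J = (104 - q_J)q_J - 18q_J.
The leader's first-order condition 86 - 2q_J = 0 yields q_J = 43.
Then q_F = (136 - 2·43)/4 = 25/2.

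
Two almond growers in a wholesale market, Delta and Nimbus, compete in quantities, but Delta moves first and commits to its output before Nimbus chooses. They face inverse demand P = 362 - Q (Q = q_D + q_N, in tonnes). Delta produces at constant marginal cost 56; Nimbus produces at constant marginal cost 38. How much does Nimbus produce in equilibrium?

The follower Nimbus best-responds to any q_D: π_N = (362 - Q)q_N - 38q_N.
∂π_N/∂q_N = 324 - q_D - 2q_N = 0 gives the reaction function q_N = (324 - q_D)/2.
Delta substitutes q_N(q_D) into its own profit: π_D = q_D(362 - q_D - (324 - q_D)/2) - 56q_D = (200 - (1/2)q_D)q_D - 56q_D.
Leader FOC: 144 - q_D = 0, so q_D = 144.
Then q_N = (324 - 144)/2 = 90.

90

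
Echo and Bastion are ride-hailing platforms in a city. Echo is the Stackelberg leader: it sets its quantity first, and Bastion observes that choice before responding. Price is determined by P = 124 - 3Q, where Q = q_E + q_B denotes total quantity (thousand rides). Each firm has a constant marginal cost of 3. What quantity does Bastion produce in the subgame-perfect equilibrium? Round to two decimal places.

10.08

Solve by backward induction. Given q_E, the follower Bastion maximises π_B = (124 - 3q_E - 3q_B)q_B - 3q_B.
∂π_B/∂q_B = 121 - 3q_E - 6q_B = 0 gives the reaction function q_B = (121 - 3q_E)/6.
Echo substitutes q_B(q_E) into its own profit: π_E = q_E(124 - 3q_E - (121 - 3q_E)/2) - 3q_E = (127/2 - (3/2)q_E)q_E - 3q_E.
Maximising: ∂π_E/∂q_E = 121/2 - 3q_E = 0, giving q_E = 121/6.
Then q_B = (121 - 3·(121/6))/6 = 121/12.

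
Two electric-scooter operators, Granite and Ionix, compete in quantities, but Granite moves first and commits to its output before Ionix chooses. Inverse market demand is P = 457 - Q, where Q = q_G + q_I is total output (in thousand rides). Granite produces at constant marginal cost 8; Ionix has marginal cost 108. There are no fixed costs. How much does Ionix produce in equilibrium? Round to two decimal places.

37.25

The follower Ionix best-responds to any q_G: π_I = (457 - Q)q_I - 108q_I.
∂π_I/∂q_I = 349 - q_G - 2q_I = 0 gives the reaction function q_I = (349 - q_G)/2.
Granite substitutes q_I(q_G) into its own profit: π_G = q_G(457 - q_G - (349 - q_G)/2) - 8q_G = (565/2 - (1/2)q_G)q_G - 8q_G.
The leader's first-order condition 549/2 - q_G = 0 yields q_G = 549/2.
Then q_I = (349 - 549/2)/2 = 149/4.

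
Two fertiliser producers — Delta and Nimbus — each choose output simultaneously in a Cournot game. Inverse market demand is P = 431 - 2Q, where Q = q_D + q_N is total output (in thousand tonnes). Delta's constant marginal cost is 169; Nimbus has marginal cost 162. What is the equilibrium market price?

254

Delta's profit: π_D = (431 - 2Q)q_D - (169q_D). Setting ∂π_D/∂q_D = 0: 262 - 4q_D - 2(q_N) = 0.
Nimbus's profit: π_N = (431 - 2Q)q_N - (162q_N). Setting ∂π_N/∂q_N = 0: 269 - 4q_N - 2(q_D) = 0.
So q_D = (262 - 2q_N)/4 and q_N = (269 - 2q_D)/4.
Substituting one into the other gives q_D = 85/2 and q_N = 46.
Total output Q = 177/2, so price P = 431 - 2·(177/2) = 254.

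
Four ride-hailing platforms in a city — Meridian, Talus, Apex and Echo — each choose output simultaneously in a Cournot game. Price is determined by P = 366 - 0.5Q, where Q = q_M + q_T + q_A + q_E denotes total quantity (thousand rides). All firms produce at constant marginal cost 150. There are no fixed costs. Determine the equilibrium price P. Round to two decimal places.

A representative firm's profit is π_i = q_i(366 - 0.5Q) - 150q_i.
Setting ∂π_i/∂q_i = 0 with rivals' quantities fixed: 216 - q_i - (1/2)·Σ_{j≠i} q_j = 0.
By symmetry each firm produces the same amount; substituting Σ_{j≠i} q_j = 3q_i yields q_i = 216/(5/2) = 432/5.
Total output Q = 1728/5, so price P = 366 - (1/2)·(1728/5) = 966/5.

193.20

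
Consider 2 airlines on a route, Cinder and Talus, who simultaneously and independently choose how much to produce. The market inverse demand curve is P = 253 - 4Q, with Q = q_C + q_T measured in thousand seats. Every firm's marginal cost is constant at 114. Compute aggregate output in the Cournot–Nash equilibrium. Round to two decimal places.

A representative firm's profit is π_i = q_i(253 - 4Q) - 114q_i.
Setting ∂π_i/∂q_i = 0 with rivals' quantities fixed: 139 - 8q_i - 4q_j = 0.
By symmetry each firm produces the same amount; substituting q_j = q_i yields q_i = 139/12.
Total output Q = 139/12 + 139/12 = 139/6.

23.17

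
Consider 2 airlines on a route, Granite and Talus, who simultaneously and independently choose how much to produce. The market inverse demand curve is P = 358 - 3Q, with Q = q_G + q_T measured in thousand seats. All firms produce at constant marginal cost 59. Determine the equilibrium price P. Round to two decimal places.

A representative firm's profit is π_i = q_i(358 - 3Q) - 59q_i.
First-order condition (treating rivals' output as given): 299 - 6q_i - 3q_j = 0.
With identical firms every q_j equals q_i, so q_j = q_i and 299 = 9q_i, giving q_i = 299/9.
Total output Q = 598/9, so price P = 358 - 3·(598/9) = 476/3.

158.67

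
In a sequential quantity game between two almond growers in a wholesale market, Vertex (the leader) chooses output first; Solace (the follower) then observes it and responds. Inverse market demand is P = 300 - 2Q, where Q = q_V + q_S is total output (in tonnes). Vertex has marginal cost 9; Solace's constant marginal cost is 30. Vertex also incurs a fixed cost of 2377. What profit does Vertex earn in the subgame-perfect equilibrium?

3707

The follower Solace best-responds to any q_V: π_S = (300 - 2Q)q_S - 30q_S.
Follower FOC: 270 - 2q_V - 4q_S = 0, so q_S(q_V) = (270 - 2q_V)/4.
The leader anticipates this reaction. Substituting into P = 300 - 2Q gives P = 165 - q_V, so π_V = (165 - q_V)q_V - 9q_V.
Maximising: ∂π_V/∂q_V = 156 - 2q_V = 0, giving q_V = 78.
Then q_S = (270 - 2·78)/4 = 57/2.
Price P = 300 - 2·(213/2) = 87.
Vertex's profit: (87 - 9)·78 - 2377 = 3707.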